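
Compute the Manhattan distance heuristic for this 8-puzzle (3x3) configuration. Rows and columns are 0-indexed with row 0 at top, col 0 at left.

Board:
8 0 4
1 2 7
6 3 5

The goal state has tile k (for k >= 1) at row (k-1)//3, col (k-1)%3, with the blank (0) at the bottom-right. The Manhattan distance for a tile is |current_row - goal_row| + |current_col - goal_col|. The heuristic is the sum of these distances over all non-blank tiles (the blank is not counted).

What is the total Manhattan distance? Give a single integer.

Tile 8: (0,0)->(2,1) = 3
Tile 4: (0,2)->(1,0) = 3
Tile 1: (1,0)->(0,0) = 1
Tile 2: (1,1)->(0,1) = 1
Tile 7: (1,2)->(2,0) = 3
Tile 6: (2,0)->(1,2) = 3
Tile 3: (2,1)->(0,2) = 3
Tile 5: (2,2)->(1,1) = 2
Sum: 3 + 3 + 1 + 1 + 3 + 3 + 3 + 2 = 19

Answer: 19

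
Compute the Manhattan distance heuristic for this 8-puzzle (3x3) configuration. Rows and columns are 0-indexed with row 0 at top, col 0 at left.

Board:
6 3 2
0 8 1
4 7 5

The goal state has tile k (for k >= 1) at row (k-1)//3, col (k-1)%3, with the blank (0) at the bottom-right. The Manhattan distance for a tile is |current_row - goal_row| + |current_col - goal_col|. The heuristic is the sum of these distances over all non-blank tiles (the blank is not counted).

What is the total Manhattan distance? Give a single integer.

Tile 6: (0,0)->(1,2) = 3
Tile 3: (0,1)->(0,2) = 1
Tile 2: (0,2)->(0,1) = 1
Tile 8: (1,1)->(2,1) = 1
Tile 1: (1,2)->(0,0) = 3
Tile 4: (2,0)->(1,0) = 1
Tile 7: (2,1)->(2,0) = 1
Tile 5: (2,2)->(1,1) = 2
Sum: 3 + 1 + 1 + 1 + 3 + 1 + 1 + 2 = 13

Answer: 13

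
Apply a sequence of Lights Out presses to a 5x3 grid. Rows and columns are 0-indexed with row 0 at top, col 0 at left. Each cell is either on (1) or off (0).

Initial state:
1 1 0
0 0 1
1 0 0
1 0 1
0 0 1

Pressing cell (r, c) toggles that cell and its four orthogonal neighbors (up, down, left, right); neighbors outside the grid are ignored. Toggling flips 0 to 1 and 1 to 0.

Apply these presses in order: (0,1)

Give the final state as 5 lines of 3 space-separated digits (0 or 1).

Answer: 0 0 1
0 1 1
1 0 0
1 0 1
0 0 1

Derivation:
After press 1 at (0,1):
0 0 1
0 1 1
1 0 0
1 0 1
0 0 1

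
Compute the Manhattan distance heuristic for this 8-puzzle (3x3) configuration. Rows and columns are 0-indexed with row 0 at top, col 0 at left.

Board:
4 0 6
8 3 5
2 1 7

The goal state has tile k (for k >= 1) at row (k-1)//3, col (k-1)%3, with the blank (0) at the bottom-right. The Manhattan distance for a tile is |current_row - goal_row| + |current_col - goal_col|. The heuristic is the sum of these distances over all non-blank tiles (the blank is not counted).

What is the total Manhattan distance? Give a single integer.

Tile 4: at (0,0), goal (1,0), distance |0-1|+|0-0| = 1
Tile 6: at (0,2), goal (1,2), distance |0-1|+|2-2| = 1
Tile 8: at (1,0), goal (2,1), distance |1-2|+|0-1| = 2
Tile 3: at (1,1), goal (0,2), distance |1-0|+|1-2| = 2
Tile 5: at (1,2), goal (1,1), distance |1-1|+|2-1| = 1
Tile 2: at (2,0), goal (0,1), distance |2-0|+|0-1| = 3
Tile 1: at (2,1), goal (0,0), distance |2-0|+|1-0| = 3
Tile 7: at (2,2), goal (2,0), distance |2-2|+|2-0| = 2
Sum: 1 + 1 + 2 + 2 + 1 + 3 + 3 + 2 = 15

Answer: 15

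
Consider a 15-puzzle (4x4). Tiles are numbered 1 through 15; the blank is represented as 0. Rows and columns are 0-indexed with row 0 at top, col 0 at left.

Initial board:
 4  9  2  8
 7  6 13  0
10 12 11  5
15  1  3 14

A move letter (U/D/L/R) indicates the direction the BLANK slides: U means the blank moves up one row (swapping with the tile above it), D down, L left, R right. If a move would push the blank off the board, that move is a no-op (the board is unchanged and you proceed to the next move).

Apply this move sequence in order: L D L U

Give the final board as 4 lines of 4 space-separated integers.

Answer:  4  9  2  8
 7  0 11 13
10  6 12  5
15  1  3 14

Derivation:
After move 1 (L):
 4  9  2  8
 7  6  0 13
10 12 11  5
15  1  3 14

After move 2 (D):
 4  9  2  8
 7  6 11 13
10 12  0  5
15  1  3 14

After move 3 (L):
 4  9  2  8
 7  6 11 13
10  0 12  5
15  1  3 14

After move 4 (U):
 4  9  2  8
 7  0 11 13
10  6 12  5
15  1  3 14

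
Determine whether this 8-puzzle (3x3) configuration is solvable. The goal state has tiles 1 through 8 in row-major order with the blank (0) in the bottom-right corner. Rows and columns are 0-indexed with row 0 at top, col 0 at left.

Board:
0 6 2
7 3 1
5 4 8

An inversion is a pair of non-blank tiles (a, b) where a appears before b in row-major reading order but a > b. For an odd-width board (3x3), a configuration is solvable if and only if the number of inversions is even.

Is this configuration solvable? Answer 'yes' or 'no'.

Answer: yes

Derivation:
Inversions (pairs i<j in row-major order where tile[i] > tile[j] > 0): 12
12 is even, so the puzzle is solvable.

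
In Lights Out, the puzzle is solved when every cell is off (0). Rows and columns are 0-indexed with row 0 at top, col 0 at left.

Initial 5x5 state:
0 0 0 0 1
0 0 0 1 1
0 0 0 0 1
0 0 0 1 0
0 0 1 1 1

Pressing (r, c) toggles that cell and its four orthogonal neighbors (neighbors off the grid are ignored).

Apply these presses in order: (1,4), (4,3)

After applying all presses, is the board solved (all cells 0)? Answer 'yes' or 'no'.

After press 1 at (1,4):
0 0 0 0 0
0 0 0 0 0
0 0 0 0 0
0 0 0 1 0
0 0 1 1 1

After press 2 at (4,3):
0 0 0 0 0
0 0 0 0 0
0 0 0 0 0
0 0 0 0 0
0 0 0 0 0

Lights still on: 0

Answer: yes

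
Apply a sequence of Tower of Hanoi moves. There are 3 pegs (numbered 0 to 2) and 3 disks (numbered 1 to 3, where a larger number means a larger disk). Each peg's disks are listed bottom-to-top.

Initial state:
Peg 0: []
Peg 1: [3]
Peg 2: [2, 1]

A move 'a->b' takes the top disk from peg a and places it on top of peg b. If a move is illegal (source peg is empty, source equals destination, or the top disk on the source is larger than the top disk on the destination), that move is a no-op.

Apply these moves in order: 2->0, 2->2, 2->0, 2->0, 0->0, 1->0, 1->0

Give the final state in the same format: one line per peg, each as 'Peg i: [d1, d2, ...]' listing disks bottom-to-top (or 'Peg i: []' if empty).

After move 1 (2->0):
Peg 0: [1]
Peg 1: [3]
Peg 2: [2]

After move 2 (2->2):
Peg 0: [1]
Peg 1: [3]
Peg 2: [2]

After move 3 (2->0):
Peg 0: [1]
Peg 1: [3]
Peg 2: [2]

After move 4 (2->0):
Peg 0: [1]
Peg 1: [3]
Peg 2: [2]

After move 5 (0->0):
Peg 0: [1]
Peg 1: [3]
Peg 2: [2]

After move 6 (1->0):
Peg 0: [1]
Peg 1: [3]
Peg 2: [2]

After move 7 (1->0):
Peg 0: [1]
Peg 1: [3]
Peg 2: [2]

Answer: Peg 0: [1]
Peg 1: [3]
Peg 2: [2]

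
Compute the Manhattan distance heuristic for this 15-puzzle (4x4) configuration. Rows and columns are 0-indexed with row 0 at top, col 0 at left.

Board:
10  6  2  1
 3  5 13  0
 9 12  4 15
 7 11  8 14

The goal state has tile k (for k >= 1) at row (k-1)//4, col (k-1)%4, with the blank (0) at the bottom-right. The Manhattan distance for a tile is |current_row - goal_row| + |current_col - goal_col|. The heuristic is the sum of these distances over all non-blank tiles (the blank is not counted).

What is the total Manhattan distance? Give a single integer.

Answer: 34

Derivation:
Tile 10: (0,0)->(2,1) = 3
Tile 6: (0,1)->(1,1) = 1
Tile 2: (0,2)->(0,1) = 1
Tile 1: (0,3)->(0,0) = 3
Tile 3: (1,0)->(0,2) = 3
Tile 5: (1,1)->(1,0) = 1
Tile 13: (1,2)->(3,0) = 4
Tile 9: (2,0)->(2,0) = 0
Tile 12: (2,1)->(2,3) = 2
Tile 4: (2,2)->(0,3) = 3
Tile 15: (2,3)->(3,2) = 2
Tile 7: (3,0)->(1,2) = 4
Tile 11: (3,1)->(2,2) = 2
Tile 8: (3,2)->(1,3) = 3
Tile 14: (3,3)->(3,1) = 2
Sum: 3 + 1 + 1 + 3 + 3 + 1 + 4 + 0 + 2 + 3 + 2 + 4 + 2 + 3 + 2 = 34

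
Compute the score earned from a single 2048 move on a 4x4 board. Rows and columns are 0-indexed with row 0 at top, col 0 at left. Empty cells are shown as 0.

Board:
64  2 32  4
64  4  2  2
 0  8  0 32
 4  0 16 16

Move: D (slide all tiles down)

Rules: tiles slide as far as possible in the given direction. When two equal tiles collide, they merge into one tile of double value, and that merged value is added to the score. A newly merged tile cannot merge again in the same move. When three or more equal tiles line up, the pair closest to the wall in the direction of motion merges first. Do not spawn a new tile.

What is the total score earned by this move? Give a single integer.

Slide down:
col 0: [64, 64, 0, 4] -> [0, 0, 128, 4]  score +128 (running 128)
col 1: [2, 4, 8, 0] -> [0, 2, 4, 8]  score +0 (running 128)
col 2: [32, 2, 0, 16] -> [0, 32, 2, 16]  score +0 (running 128)
col 3: [4, 2, 32, 16] -> [4, 2, 32, 16]  score +0 (running 128)
Board after move:
  0   0   0   4
  0   2  32   2
128   4   2  32
  4   8  16  16

Answer: 128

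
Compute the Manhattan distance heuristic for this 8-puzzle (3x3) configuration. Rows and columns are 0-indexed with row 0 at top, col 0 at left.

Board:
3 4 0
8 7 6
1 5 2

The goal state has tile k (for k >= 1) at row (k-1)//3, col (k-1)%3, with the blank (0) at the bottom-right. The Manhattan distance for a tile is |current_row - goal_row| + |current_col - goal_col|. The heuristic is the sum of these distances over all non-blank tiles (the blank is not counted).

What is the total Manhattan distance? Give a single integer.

Tile 3: (0,0)->(0,2) = 2
Tile 4: (0,1)->(1,0) = 2
Tile 8: (1,0)->(2,1) = 2
Tile 7: (1,1)->(2,0) = 2
Tile 6: (1,2)->(1,2) = 0
Tile 1: (2,0)->(0,0) = 2
Tile 5: (2,1)->(1,1) = 1
Tile 2: (2,2)->(0,1) = 3
Sum: 2 + 2 + 2 + 2 + 0 + 2 + 1 + 3 = 14

Answer: 14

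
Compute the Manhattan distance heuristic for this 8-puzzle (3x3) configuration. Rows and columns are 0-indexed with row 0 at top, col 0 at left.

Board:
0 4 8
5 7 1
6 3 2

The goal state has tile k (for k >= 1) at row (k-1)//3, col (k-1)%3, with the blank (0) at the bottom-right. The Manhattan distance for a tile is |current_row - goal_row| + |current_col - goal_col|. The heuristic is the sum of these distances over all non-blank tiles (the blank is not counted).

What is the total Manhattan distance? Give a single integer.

Answer: 20

Derivation:
Tile 4: at (0,1), goal (1,0), distance |0-1|+|1-0| = 2
Tile 8: at (0,2), goal (2,1), distance |0-2|+|2-1| = 3
Tile 5: at (1,0), goal (1,1), distance |1-1|+|0-1| = 1
Tile 7: at (1,1), goal (2,0), distance |1-2|+|1-0| = 2
Tile 1: at (1,2), goal (0,0), distance |1-0|+|2-0| = 3
Tile 6: at (2,0), goal (1,2), distance |2-1|+|0-2| = 3
Tile 3: at (2,1), goal (0,2), distance |2-0|+|1-2| = 3
Tile 2: at (2,2), goal (0,1), distance |2-0|+|2-1| = 3
Sum: 2 + 3 + 1 + 2 + 3 + 3 + 3 + 3 = 20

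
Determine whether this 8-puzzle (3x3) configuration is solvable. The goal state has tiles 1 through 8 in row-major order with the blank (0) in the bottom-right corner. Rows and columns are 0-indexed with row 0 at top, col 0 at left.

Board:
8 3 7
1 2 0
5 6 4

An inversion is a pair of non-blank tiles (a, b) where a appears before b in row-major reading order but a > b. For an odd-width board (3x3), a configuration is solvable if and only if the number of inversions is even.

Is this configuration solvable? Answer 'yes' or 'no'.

Inversions (pairs i<j in row-major order where tile[i] > tile[j] > 0): 16
16 is even, so the puzzle is solvable.

Answer: yes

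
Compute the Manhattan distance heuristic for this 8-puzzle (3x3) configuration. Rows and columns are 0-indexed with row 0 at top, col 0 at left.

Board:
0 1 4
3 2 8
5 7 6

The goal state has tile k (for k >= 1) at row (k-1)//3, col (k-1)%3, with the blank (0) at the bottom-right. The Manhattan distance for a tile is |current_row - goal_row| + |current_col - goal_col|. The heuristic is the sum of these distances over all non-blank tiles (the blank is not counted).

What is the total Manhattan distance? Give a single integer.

Tile 1: at (0,1), goal (0,0), distance |0-0|+|1-0| = 1
Tile 4: at (0,2), goal (1,0), distance |0-1|+|2-0| = 3
Tile 3: at (1,0), goal (0,2), distance |1-0|+|0-2| = 3
Tile 2: at (1,1), goal (0,1), distance |1-0|+|1-1| = 1
Tile 8: at (1,2), goal (2,1), distance |1-2|+|2-1| = 2
Tile 5: at (2,0), goal (1,1), distance |2-1|+|0-1| = 2
Tile 7: at (2,1), goal (2,0), distance |2-2|+|1-0| = 1
Tile 6: at (2,2), goal (1,2), distance |2-1|+|2-2| = 1
Sum: 1 + 3 + 3 + 1 + 2 + 2 + 1 + 1 = 14

Answer: 14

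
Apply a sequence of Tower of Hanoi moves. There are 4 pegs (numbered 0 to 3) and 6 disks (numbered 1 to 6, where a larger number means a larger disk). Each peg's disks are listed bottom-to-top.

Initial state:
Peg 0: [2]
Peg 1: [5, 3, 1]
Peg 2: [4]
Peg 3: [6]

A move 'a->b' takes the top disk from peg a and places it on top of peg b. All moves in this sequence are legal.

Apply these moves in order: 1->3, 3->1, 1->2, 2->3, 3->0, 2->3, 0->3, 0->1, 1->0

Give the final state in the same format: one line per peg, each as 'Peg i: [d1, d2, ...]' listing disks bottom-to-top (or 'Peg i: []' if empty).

After move 1 (1->3):
Peg 0: [2]
Peg 1: [5, 3]
Peg 2: [4]
Peg 3: [6, 1]

After move 2 (3->1):
Peg 0: [2]
Peg 1: [5, 3, 1]
Peg 2: [4]
Peg 3: [6]

After move 3 (1->2):
Peg 0: [2]
Peg 1: [5, 3]
Peg 2: [4, 1]
Peg 3: [6]

After move 4 (2->3):
Peg 0: [2]
Peg 1: [5, 3]
Peg 2: [4]
Peg 3: [6, 1]

After move 5 (3->0):
Peg 0: [2, 1]
Peg 1: [5, 3]
Peg 2: [4]
Peg 3: [6]

After move 6 (2->3):
Peg 0: [2, 1]
Peg 1: [5, 3]
Peg 2: []
Peg 3: [6, 4]

After move 7 (0->3):
Peg 0: [2]
Peg 1: [5, 3]
Peg 2: []
Peg 3: [6, 4, 1]

After move 8 (0->1):
Peg 0: []
Peg 1: [5, 3, 2]
Peg 2: []
Peg 3: [6, 4, 1]

After move 9 (1->0):
Peg 0: [2]
Peg 1: [5, 3]
Peg 2: []
Peg 3: [6, 4, 1]

Answer: Peg 0: [2]
Peg 1: [5, 3]
Peg 2: []
Peg 3: [6, 4, 1]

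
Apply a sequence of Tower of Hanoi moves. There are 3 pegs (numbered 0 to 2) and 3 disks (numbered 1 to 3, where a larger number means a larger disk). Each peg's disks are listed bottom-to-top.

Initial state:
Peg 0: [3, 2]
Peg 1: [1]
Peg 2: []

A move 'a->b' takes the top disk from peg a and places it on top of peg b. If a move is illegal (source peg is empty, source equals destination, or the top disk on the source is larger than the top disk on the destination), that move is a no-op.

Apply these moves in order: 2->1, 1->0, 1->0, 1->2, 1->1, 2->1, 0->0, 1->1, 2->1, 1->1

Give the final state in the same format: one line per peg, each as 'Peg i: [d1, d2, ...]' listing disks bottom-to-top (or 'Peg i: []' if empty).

After move 1 (2->1):
Peg 0: [3, 2]
Peg 1: [1]
Peg 2: []

After move 2 (1->0):
Peg 0: [3, 2, 1]
Peg 1: []
Peg 2: []

After move 3 (1->0):
Peg 0: [3, 2, 1]
Peg 1: []
Peg 2: []

After move 4 (1->2):
Peg 0: [3, 2, 1]
Peg 1: []
Peg 2: []

After move 5 (1->1):
Peg 0: [3, 2, 1]
Peg 1: []
Peg 2: []

After move 6 (2->1):
Peg 0: [3, 2, 1]
Peg 1: []
Peg 2: []

After move 7 (0->0):
Peg 0: [3, 2, 1]
Peg 1: []
Peg 2: []

After move 8 (1->1):
Peg 0: [3, 2, 1]
Peg 1: []
Peg 2: []

After move 9 (2->1):
Peg 0: [3, 2, 1]
Peg 1: []
Peg 2: []

After move 10 (1->1):
Peg 0: [3, 2, 1]
Peg 1: []
Peg 2: []

Answer: Peg 0: [3, 2, 1]
Peg 1: []
Peg 2: []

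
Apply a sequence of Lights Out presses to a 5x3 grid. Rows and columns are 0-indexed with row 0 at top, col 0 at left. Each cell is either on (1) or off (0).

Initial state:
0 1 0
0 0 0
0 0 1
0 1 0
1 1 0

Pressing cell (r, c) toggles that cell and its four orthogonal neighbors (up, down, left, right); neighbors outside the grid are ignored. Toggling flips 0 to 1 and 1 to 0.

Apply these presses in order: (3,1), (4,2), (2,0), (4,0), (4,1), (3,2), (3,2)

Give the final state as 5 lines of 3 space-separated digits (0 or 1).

After press 1 at (3,1):
0 1 0
0 0 0
0 1 1
1 0 1
1 0 0

After press 2 at (4,2):
0 1 0
0 0 0
0 1 1
1 0 0
1 1 1

After press 3 at (2,0):
0 1 0
1 0 0
1 0 1
0 0 0
1 1 1

After press 4 at (4,0):
0 1 0
1 0 0
1 0 1
1 0 0
0 0 1

After press 5 at (4,1):
0 1 0
1 0 0
1 0 1
1 1 0
1 1 0

After press 6 at (3,2):
0 1 0
1 0 0
1 0 0
1 0 1
1 1 1

After press 7 at (3,2):
0 1 0
1 0 0
1 0 1
1 1 0
1 1 0

Answer: 0 1 0
1 0 0
1 0 1
1 1 0
1 1 0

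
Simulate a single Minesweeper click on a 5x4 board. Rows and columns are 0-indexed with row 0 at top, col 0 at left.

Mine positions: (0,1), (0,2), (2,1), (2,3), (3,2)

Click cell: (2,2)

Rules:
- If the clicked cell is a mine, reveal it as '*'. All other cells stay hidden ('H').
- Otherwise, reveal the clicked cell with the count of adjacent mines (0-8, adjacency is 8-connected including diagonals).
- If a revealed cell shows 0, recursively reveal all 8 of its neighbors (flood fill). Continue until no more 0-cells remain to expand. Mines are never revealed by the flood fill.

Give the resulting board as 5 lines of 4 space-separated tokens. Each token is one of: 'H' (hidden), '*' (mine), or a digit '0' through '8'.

H H H H
H H H H
H H 3 H
H H H H
H H H H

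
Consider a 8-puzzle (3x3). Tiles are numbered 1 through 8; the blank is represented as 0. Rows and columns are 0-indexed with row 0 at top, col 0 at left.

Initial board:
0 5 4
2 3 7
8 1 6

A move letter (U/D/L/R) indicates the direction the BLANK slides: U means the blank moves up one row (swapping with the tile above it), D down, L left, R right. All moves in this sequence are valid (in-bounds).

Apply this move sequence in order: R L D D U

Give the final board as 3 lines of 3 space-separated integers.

After move 1 (R):
5 0 4
2 3 7
8 1 6

After move 2 (L):
0 5 4
2 3 7
8 1 6

After move 3 (D):
2 5 4
0 3 7
8 1 6

After move 4 (D):
2 5 4
8 3 7
0 1 6

After move 5 (U):
2 5 4
0 3 7
8 1 6

Answer: 2 5 4
0 3 7
8 1 6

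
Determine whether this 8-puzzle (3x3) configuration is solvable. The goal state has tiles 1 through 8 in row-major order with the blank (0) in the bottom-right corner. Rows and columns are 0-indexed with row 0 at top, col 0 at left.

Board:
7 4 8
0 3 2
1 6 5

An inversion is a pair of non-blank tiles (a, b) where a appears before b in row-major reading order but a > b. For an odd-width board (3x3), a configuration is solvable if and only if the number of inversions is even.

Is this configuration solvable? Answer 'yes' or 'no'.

Inversions (pairs i<j in row-major order where tile[i] > tile[j] > 0): 18
18 is even, so the puzzle is solvable.

Answer: yes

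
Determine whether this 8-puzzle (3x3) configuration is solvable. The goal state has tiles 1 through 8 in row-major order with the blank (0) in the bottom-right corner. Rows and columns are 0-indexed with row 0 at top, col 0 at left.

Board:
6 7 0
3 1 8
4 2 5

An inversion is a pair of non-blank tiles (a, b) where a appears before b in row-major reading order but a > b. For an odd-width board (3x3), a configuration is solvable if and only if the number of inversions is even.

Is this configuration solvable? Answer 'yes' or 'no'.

Answer: yes

Derivation:
Inversions (pairs i<j in row-major order where tile[i] > tile[j] > 0): 16
16 is even, so the puzzle is solvable.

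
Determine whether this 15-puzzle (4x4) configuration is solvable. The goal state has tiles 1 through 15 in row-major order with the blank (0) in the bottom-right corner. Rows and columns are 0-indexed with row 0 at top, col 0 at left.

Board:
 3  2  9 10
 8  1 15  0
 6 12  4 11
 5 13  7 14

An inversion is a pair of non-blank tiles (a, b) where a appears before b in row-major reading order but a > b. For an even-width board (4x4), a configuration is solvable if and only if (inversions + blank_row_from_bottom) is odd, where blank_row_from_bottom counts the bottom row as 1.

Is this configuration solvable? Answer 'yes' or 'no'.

Answer: no

Derivation:
Inversions: 37
Blank is in row 1 (0-indexed from top), which is row 3 counting from the bottom (bottom = 1).
37 + 3 = 40, which is even, so the puzzle is not solvable.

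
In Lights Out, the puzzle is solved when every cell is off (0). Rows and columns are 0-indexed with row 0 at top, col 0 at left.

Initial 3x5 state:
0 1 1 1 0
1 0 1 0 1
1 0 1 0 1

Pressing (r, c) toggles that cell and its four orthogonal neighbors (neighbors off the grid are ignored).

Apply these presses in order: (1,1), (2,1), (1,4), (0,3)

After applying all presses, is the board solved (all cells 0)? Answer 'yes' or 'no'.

Answer: yes

Derivation:
After press 1 at (1,1):
0 0 1 1 0
0 1 0 0 1
1 1 1 0 1

After press 2 at (2,1):
0 0 1 1 0
0 0 0 0 1
0 0 0 0 1

After press 3 at (1,4):
0 0 1 1 1
0 0 0 1 0
0 0 0 0 0

After press 4 at (0,3):
0 0 0 0 0
0 0 0 0 0
0 0 0 0 0

Lights still on: 0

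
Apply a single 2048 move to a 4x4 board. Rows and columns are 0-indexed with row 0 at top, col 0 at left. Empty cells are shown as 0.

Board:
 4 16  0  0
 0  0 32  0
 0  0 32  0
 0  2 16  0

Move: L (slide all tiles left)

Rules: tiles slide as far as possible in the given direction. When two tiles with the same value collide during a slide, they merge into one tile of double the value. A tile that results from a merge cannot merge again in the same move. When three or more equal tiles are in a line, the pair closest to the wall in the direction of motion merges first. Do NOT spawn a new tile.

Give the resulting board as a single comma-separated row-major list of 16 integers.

Answer: 4, 16, 0, 0, 32, 0, 0, 0, 32, 0, 0, 0, 2, 16, 0, 0

Derivation:
Slide left:
row 0: [4, 16, 0, 0] -> [4, 16, 0, 0]
row 1: [0, 0, 32, 0] -> [32, 0, 0, 0]
row 2: [0, 0, 32, 0] -> [32, 0, 0, 0]
row 3: [0, 2, 16, 0] -> [2, 16, 0, 0]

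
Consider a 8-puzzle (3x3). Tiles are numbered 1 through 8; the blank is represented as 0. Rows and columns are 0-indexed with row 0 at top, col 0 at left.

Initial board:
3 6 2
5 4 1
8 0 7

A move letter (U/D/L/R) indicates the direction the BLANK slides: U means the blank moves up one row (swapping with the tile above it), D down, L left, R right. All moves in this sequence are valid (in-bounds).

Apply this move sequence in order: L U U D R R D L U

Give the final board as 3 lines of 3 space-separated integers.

Answer: 3 6 2
4 0 7
5 1 8

Derivation:
After move 1 (L):
3 6 2
5 4 1
0 8 7

After move 2 (U):
3 6 2
0 4 1
5 8 7

After move 3 (U):
0 6 2
3 4 1
5 8 7

After move 4 (D):
3 6 2
0 4 1
5 8 7

After move 5 (R):
3 6 2
4 0 1
5 8 7

After move 6 (R):
3 6 2
4 1 0
5 8 7

After move 7 (D):
3 6 2
4 1 7
5 8 0

After move 8 (L):
3 6 2
4 1 7
5 0 8

After move 9 (U):
3 6 2
4 0 7
5 1 8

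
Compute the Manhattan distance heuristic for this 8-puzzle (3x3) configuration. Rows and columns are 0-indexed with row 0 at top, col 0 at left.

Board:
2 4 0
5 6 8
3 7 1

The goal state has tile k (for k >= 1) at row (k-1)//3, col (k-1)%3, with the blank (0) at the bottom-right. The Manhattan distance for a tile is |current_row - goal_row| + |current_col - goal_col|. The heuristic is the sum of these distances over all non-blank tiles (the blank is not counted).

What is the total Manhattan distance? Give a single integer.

Answer: 16

Derivation:
Tile 2: (0,0)->(0,1) = 1
Tile 4: (0,1)->(1,0) = 2
Tile 5: (1,0)->(1,1) = 1
Tile 6: (1,1)->(1,2) = 1
Tile 8: (1,2)->(2,1) = 2
Tile 3: (2,0)->(0,2) = 4
Tile 7: (2,1)->(2,0) = 1
Tile 1: (2,2)->(0,0) = 4
Sum: 1 + 2 + 1 + 1 + 2 + 4 + 1 + 4 = 16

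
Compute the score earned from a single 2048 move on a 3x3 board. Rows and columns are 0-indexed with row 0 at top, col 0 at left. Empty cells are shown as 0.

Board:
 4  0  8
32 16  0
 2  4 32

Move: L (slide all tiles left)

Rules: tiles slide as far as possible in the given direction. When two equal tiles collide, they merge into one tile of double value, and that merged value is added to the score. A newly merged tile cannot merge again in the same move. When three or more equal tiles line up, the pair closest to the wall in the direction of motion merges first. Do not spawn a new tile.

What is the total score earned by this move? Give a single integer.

Slide left:
row 0: [4, 0, 8] -> [4, 8, 0]  score +0 (running 0)
row 1: [32, 16, 0] -> [32, 16, 0]  score +0 (running 0)
row 2: [2, 4, 32] -> [2, 4, 32]  score +0 (running 0)
Board after move:
 4  8  0
32 16  0
 2  4 32

Answer: 0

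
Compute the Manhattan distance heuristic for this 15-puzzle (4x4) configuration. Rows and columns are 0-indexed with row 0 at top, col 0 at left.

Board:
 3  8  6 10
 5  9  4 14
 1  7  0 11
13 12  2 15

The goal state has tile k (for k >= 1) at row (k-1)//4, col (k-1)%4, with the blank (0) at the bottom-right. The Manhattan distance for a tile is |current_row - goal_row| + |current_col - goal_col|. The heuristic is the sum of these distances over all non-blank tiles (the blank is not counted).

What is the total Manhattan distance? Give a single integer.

Answer: 32

Derivation:
Tile 3: at (0,0), goal (0,2), distance |0-0|+|0-2| = 2
Tile 8: at (0,1), goal (1,3), distance |0-1|+|1-3| = 3
Tile 6: at (0,2), goal (1,1), distance |0-1|+|2-1| = 2
Tile 10: at (0,3), goal (2,1), distance |0-2|+|3-1| = 4
Tile 5: at (1,0), goal (1,0), distance |1-1|+|0-0| = 0
Tile 9: at (1,1), goal (2,0), distance |1-2|+|1-0| = 2
Tile 4: at (1,2), goal (0,3), distance |1-0|+|2-3| = 2
Tile 14: at (1,3), goal (3,1), distance |1-3|+|3-1| = 4
Tile 1: at (2,0), goal (0,0), distance |2-0|+|0-0| = 2
Tile 7: at (2,1), goal (1,2), distance |2-1|+|1-2| = 2
Tile 11: at (2,3), goal (2,2), distance |2-2|+|3-2| = 1
Tile 13: at (3,0), goal (3,0), distance |3-3|+|0-0| = 0
Tile 12: at (3,1), goal (2,3), distance |3-2|+|1-3| = 3
Tile 2: at (3,2), goal (0,1), distance |3-0|+|2-1| = 4
Tile 15: at (3,3), goal (3,2), distance |3-3|+|3-2| = 1
Sum: 2 + 3 + 2 + 4 + 0 + 2 + 2 + 4 + 2 + 2 + 1 + 0 + 3 + 4 + 1 = 32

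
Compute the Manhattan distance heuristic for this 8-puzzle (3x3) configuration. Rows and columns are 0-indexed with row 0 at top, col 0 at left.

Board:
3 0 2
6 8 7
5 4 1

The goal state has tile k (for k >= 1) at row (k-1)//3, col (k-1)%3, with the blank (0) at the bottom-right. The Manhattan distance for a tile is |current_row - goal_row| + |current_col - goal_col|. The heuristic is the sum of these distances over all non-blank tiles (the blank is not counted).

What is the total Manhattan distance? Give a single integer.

Answer: 17

Derivation:
Tile 3: (0,0)->(0,2) = 2
Tile 2: (0,2)->(0,1) = 1
Tile 6: (1,0)->(1,2) = 2
Tile 8: (1,1)->(2,1) = 1
Tile 7: (1,2)->(2,0) = 3
Tile 5: (2,0)->(1,1) = 2
Tile 4: (2,1)->(1,0) = 2
Tile 1: (2,2)->(0,0) = 4
Sum: 2 + 1 + 2 + 1 + 3 + 2 + 2 + 4 = 17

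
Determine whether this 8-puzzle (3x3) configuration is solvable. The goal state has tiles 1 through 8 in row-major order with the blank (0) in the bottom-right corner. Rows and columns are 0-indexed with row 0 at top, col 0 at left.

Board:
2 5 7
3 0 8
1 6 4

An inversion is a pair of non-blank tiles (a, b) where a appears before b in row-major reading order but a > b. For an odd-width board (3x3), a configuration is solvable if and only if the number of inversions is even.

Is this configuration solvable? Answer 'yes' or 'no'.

Answer: no

Derivation:
Inversions (pairs i<j in row-major order where tile[i] > tile[j] > 0): 13
13 is odd, so the puzzle is not solvable.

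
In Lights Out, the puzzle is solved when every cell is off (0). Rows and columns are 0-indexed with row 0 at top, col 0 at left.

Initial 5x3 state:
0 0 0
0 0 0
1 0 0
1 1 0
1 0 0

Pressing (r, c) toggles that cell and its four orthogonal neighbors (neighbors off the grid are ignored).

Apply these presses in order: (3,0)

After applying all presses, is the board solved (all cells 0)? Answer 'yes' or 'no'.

After press 1 at (3,0):
0 0 0
0 0 0
0 0 0
0 0 0
0 0 0

Lights still on: 0

Answer: yes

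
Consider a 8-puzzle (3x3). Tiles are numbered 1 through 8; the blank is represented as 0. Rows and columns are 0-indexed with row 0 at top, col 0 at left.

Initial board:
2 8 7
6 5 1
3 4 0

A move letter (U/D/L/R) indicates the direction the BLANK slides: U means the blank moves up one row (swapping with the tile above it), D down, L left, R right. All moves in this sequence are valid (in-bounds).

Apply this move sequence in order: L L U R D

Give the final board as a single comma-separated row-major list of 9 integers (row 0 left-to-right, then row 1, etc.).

Answer: 2, 8, 7, 5, 3, 1, 6, 0, 4

Derivation:
After move 1 (L):
2 8 7
6 5 1
3 0 4

After move 2 (L):
2 8 7
6 5 1
0 3 4

After move 3 (U):
2 8 7
0 5 1
6 3 4

After move 4 (R):
2 8 7
5 0 1
6 3 4

After move 5 (D):
2 8 7
5 3 1
6 0 4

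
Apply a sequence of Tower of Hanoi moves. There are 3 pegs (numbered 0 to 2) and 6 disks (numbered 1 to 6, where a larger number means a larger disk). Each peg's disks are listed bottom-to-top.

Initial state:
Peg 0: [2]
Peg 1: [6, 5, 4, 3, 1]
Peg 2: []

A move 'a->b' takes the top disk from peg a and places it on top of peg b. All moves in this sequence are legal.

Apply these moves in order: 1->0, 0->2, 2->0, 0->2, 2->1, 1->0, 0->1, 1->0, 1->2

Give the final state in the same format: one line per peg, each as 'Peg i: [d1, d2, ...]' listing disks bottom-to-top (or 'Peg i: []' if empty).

After move 1 (1->0):
Peg 0: [2, 1]
Peg 1: [6, 5, 4, 3]
Peg 2: []

After move 2 (0->2):
Peg 0: [2]
Peg 1: [6, 5, 4, 3]
Peg 2: [1]

After move 3 (2->0):
Peg 0: [2, 1]
Peg 1: [6, 5, 4, 3]
Peg 2: []

After move 4 (0->2):
Peg 0: [2]
Peg 1: [6, 5, 4, 3]
Peg 2: [1]

After move 5 (2->1):
Peg 0: [2]
Peg 1: [6, 5, 4, 3, 1]
Peg 2: []

After move 6 (1->0):
Peg 0: [2, 1]
Peg 1: [6, 5, 4, 3]
Peg 2: []

After move 7 (0->1):
Peg 0: [2]
Peg 1: [6, 5, 4, 3, 1]
Peg 2: []

After move 8 (1->0):
Peg 0: [2, 1]
Peg 1: [6, 5, 4, 3]
Peg 2: []

After move 9 (1->2):
Peg 0: [2, 1]
Peg 1: [6, 5, 4]
Peg 2: [3]

Answer: Peg 0: [2, 1]
Peg 1: [6, 5, 4]
Peg 2: [3]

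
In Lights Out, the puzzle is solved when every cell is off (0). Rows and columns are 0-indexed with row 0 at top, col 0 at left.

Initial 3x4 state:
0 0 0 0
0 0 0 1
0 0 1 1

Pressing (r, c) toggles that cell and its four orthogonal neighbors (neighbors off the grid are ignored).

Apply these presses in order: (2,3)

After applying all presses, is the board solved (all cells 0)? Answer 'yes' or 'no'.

After press 1 at (2,3):
0 0 0 0
0 0 0 0
0 0 0 0

Lights still on: 0

Answer: yes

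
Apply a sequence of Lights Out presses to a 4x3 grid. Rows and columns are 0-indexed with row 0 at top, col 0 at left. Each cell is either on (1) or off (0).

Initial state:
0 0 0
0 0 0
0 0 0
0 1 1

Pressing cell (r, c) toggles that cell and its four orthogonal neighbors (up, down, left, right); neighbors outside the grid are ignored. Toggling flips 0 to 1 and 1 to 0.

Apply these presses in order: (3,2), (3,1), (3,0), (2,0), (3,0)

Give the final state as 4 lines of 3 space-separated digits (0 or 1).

After press 1 at (3,2):
0 0 0
0 0 0
0 0 1
0 0 0

After press 2 at (3,1):
0 0 0
0 0 0
0 1 1
1 1 1

After press 3 at (3,0):
0 0 0
0 0 0
1 1 1
0 0 1

After press 4 at (2,0):
0 0 0
1 0 0
0 0 1
1 0 1

After press 5 at (3,0):
0 0 0
1 0 0
1 0 1
0 1 1

Answer: 0 0 0
1 0 0
1 0 1
0 1 1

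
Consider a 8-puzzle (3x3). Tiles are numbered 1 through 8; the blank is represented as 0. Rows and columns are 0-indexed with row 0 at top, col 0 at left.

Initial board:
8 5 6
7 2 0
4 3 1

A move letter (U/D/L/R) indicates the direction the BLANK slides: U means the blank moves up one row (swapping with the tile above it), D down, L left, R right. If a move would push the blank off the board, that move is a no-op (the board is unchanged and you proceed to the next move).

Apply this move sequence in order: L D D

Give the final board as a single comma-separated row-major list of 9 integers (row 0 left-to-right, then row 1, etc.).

Answer: 8, 5, 6, 7, 3, 2, 4, 0, 1

Derivation:
After move 1 (L):
8 5 6
7 0 2
4 3 1

After move 2 (D):
8 5 6
7 3 2
4 0 1

After move 3 (D):
8 5 6
7 3 2
4 0 1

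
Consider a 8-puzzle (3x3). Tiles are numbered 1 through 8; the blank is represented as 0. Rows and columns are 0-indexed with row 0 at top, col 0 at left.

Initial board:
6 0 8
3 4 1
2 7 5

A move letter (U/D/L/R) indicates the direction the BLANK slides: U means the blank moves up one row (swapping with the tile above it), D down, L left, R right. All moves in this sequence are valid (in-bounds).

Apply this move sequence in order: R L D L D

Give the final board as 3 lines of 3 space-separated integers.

After move 1 (R):
6 8 0
3 4 1
2 7 5

After move 2 (L):
6 0 8
3 4 1
2 7 5

After move 3 (D):
6 4 8
3 0 1
2 7 5

After move 4 (L):
6 4 8
0 3 1
2 7 5

After move 5 (D):
6 4 8
2 3 1
0 7 5

Answer: 6 4 8
2 3 1
0 7 5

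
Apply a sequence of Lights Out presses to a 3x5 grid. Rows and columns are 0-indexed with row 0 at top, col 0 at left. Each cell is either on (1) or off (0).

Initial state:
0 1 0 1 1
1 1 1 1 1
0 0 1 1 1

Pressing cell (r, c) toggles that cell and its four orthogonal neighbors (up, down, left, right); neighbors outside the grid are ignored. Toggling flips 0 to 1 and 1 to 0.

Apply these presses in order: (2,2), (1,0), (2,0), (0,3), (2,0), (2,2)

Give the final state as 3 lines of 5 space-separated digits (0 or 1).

Answer: 1 1 1 0 0
0 0 1 0 1
1 0 1 1 1

Derivation:
After press 1 at (2,2):
0 1 0 1 1
1 1 0 1 1
0 1 0 0 1

After press 2 at (1,0):
1 1 0 1 1
0 0 0 1 1
1 1 0 0 1

After press 3 at (2,0):
1 1 0 1 1
1 0 0 1 1
0 0 0 0 1

After press 4 at (0,3):
1 1 1 0 0
1 0 0 0 1
0 0 0 0 1

After press 5 at (2,0):
1 1 1 0 0
0 0 0 0 1
1 1 0 0 1

After press 6 at (2,2):
1 1 1 0 0
0 0 1 0 1
1 0 1 1 1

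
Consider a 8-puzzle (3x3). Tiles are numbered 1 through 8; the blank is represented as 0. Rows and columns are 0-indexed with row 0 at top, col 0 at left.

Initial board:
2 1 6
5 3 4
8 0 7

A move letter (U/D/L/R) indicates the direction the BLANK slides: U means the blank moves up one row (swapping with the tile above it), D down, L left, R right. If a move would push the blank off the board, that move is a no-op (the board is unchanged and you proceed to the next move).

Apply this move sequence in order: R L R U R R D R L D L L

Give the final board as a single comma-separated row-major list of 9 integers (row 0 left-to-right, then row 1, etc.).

After move 1 (R):
2 1 6
5 3 4
8 7 0

After move 2 (L):
2 1 6
5 3 4
8 0 7

After move 3 (R):
2 1 6
5 3 4
8 7 0

After move 4 (U):
2 1 6
5 3 0
8 7 4

After move 5 (R):
2 1 6
5 3 0
8 7 4

After move 6 (R):
2 1 6
5 3 0
8 7 4

After move 7 (D):
2 1 6
5 3 4
8 7 0

After move 8 (R):
2 1 6
5 3 4
8 7 0

After move 9 (L):
2 1 6
5 3 4
8 0 7

After move 10 (D):
2 1 6
5 3 4
8 0 7

After move 11 (L):
2 1 6
5 3 4
0 8 7

After move 12 (L):
2 1 6
5 3 4
0 8 7

Answer: 2, 1, 6, 5, 3, 4, 0, 8, 7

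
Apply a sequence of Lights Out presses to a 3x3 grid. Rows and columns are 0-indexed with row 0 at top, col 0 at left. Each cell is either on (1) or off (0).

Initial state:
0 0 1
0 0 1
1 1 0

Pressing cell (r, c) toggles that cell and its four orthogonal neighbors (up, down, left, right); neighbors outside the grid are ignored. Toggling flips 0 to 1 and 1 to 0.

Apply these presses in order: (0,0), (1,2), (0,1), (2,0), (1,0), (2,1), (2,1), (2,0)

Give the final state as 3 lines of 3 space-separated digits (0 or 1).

Answer: 1 0 1
0 1 0
0 1 1

Derivation:
After press 1 at (0,0):
1 1 1
1 0 1
1 1 0

After press 2 at (1,2):
1 1 0
1 1 0
1 1 1

After press 3 at (0,1):
0 0 1
1 0 0
1 1 1

After press 4 at (2,0):
0 0 1
0 0 0
0 0 1

After press 5 at (1,0):
1 0 1
1 1 0
1 0 1

After press 6 at (2,1):
1 0 1
1 0 0
0 1 0

After press 7 at (2,1):
1 0 1
1 1 0
1 0 1

After press 8 at (2,0):
1 0 1
0 1 0
0 1 1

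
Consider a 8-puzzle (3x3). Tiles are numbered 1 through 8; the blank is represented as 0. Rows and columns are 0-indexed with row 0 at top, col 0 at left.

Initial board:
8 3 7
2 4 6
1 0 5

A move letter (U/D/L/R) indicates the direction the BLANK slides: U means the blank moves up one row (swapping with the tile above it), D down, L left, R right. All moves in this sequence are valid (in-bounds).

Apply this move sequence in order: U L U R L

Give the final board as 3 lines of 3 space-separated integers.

After move 1 (U):
8 3 7
2 0 6
1 4 5

After move 2 (L):
8 3 7
0 2 6
1 4 5

After move 3 (U):
0 3 7
8 2 6
1 4 5

After move 4 (R):
3 0 7
8 2 6
1 4 5

After move 5 (L):
0 3 7
8 2 6
1 4 5

Answer: 0 3 7
8 2 6
1 4 5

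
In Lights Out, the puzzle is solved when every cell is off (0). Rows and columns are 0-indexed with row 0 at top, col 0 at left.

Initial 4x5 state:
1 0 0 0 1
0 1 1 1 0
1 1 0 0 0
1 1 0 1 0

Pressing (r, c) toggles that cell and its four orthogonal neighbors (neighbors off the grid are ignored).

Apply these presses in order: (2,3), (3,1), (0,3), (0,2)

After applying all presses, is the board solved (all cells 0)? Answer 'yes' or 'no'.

Answer: no

Derivation:
After press 1 at (2,3):
1 0 0 0 1
0 1 1 0 0
1 1 1 1 1
1 1 0 0 0

After press 2 at (3,1):
1 0 0 0 1
0 1 1 0 0
1 0 1 1 1
0 0 1 0 0

After press 3 at (0,3):
1 0 1 1 0
0 1 1 1 0
1 0 1 1 1
0 0 1 0 0

After press 4 at (0,2):
1 1 0 0 0
0 1 0 1 0
1 0 1 1 1
0 0 1 0 0

Lights still on: 9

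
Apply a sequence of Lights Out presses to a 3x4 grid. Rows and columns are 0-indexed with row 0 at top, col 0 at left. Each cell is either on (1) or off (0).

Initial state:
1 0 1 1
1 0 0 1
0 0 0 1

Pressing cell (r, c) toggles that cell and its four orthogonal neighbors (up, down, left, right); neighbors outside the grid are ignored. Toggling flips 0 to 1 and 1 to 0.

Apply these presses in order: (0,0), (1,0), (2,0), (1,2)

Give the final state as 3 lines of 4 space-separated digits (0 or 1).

After press 1 at (0,0):
0 1 1 1
0 0 0 1
0 0 0 1

After press 2 at (1,0):
1 1 1 1
1 1 0 1
1 0 0 1

After press 3 at (2,0):
1 1 1 1
0 1 0 1
0 1 0 1

After press 4 at (1,2):
1 1 0 1
0 0 1 0
0 1 1 1

Answer: 1 1 0 1
0 0 1 0
0 1 1 1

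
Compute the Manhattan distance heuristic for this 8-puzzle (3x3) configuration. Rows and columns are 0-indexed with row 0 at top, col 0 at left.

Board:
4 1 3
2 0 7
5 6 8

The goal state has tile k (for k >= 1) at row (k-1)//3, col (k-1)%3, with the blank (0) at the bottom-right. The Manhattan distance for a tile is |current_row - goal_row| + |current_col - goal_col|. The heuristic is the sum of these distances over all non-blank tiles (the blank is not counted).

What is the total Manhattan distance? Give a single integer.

Tile 4: at (0,0), goal (1,0), distance |0-1|+|0-0| = 1
Tile 1: at (0,1), goal (0,0), distance |0-0|+|1-0| = 1
Tile 3: at (0,2), goal (0,2), distance |0-0|+|2-2| = 0
Tile 2: at (1,0), goal (0,1), distance |1-0|+|0-1| = 2
Tile 7: at (1,2), goal (2,0), distance |1-2|+|2-0| = 3
Tile 5: at (2,0), goal (1,1), distance |2-1|+|0-1| = 2
Tile 6: at (2,1), goal (1,2), distance |2-1|+|1-2| = 2
Tile 8: at (2,2), goal (2,1), distance |2-2|+|2-1| = 1
Sum: 1 + 1 + 0 + 2 + 3 + 2 + 2 + 1 = 12

Answer: 12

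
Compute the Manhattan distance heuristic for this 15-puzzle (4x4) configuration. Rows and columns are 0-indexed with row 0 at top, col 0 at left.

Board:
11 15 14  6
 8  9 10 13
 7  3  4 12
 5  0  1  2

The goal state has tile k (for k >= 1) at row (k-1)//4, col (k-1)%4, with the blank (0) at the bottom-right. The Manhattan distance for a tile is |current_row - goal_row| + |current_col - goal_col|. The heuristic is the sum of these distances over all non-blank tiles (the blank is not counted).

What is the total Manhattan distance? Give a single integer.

Tile 11: (0,0)->(2,2) = 4
Tile 15: (0,1)->(3,2) = 4
Tile 14: (0,2)->(3,1) = 4
Tile 6: (0,3)->(1,1) = 3
Tile 8: (1,0)->(1,3) = 3
Tile 9: (1,1)->(2,0) = 2
Tile 10: (1,2)->(2,1) = 2
Tile 13: (1,3)->(3,0) = 5
Tile 7: (2,0)->(1,2) = 3
Tile 3: (2,1)->(0,2) = 3
Tile 4: (2,2)->(0,3) = 3
Tile 12: (2,3)->(2,3) = 0
Tile 5: (3,0)->(1,0) = 2
Tile 1: (3,2)->(0,0) = 5
Tile 2: (3,3)->(0,1) = 5
Sum: 4 + 4 + 4 + 3 + 3 + 2 + 2 + 5 + 3 + 3 + 3 + 0 + 2 + 5 + 5 = 48

Answer: 48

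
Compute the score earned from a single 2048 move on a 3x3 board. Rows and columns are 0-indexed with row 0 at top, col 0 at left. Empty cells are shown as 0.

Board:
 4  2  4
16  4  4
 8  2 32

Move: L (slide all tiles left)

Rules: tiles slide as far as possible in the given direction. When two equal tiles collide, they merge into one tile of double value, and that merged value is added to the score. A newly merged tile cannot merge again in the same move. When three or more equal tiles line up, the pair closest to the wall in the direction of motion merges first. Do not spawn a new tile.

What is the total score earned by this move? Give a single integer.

Slide left:
row 0: [4, 2, 4] -> [4, 2, 4]  score +0 (running 0)
row 1: [16, 4, 4] -> [16, 8, 0]  score +8 (running 8)
row 2: [8, 2, 32] -> [8, 2, 32]  score +0 (running 8)
Board after move:
 4  2  4
16  8  0
 8  2 32

Answer: 8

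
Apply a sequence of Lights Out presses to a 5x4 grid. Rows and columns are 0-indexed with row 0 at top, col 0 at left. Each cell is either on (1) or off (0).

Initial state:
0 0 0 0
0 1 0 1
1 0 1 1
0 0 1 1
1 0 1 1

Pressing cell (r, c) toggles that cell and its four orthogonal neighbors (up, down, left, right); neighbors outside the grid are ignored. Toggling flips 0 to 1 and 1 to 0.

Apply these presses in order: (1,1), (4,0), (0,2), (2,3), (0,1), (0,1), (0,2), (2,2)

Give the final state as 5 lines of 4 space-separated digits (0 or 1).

Answer: 0 1 0 0
1 0 0 0
1 0 1 1
1 0 0 0
0 1 1 1

Derivation:
After press 1 at (1,1):
0 1 0 0
1 0 1 1
1 1 1 1
0 0 1 1
1 0 1 1

After press 2 at (4,0):
0 1 0 0
1 0 1 1
1 1 1 1
1 0 1 1
0 1 1 1

After press 3 at (0,2):
0 0 1 1
1 0 0 1
1 1 1 1
1 0 1 1
0 1 1 1

After press 4 at (2,3):
0 0 1 1
1 0 0 0
1 1 0 0
1 0 1 0
0 1 1 1

After press 5 at (0,1):
1 1 0 1
1 1 0 0
1 1 0 0
1 0 1 0
0 1 1 1

After press 6 at (0,1):
0 0 1 1
1 0 0 0
1 1 0 0
1 0 1 0
0 1 1 1

After press 7 at (0,2):
0 1 0 0
1 0 1 0
1 1 0 0
1 0 1 0
0 1 1 1

After press 8 at (2,2):
0 1 0 0
1 0 0 0
1 0 1 1
1 0 0 0
0 1 1 1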